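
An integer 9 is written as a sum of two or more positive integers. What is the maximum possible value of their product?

27

Let m[k] be the best product for length k (with at least one cut). For each first piece i, the rest contributes max(k−i, m[k−i]).
m[2] = 1×max(1,0) = 1×1 = 1
m[3] = max(1×2, 2×1) = 2
m[4] = max(1×3, 2×2, 3×1) = 4
m[5] = max(1×4, 2×3, 3×2, 4×1) = 6
m[6] = max(1×6, 2×4, 3×3, 4×2, 5×1) = 9
m[7] = max(1×9, 2×6, 3×4, 4×3, 5×2, 6×1) = 12
m[8] = max(1×12, 2×9, 3×6, …, 6×2, 7×1) = 18
m[9] = max(1×18, 2×12, 3×9, …, 7×2, 8×1) = 27
One optimal split: 3 + 3 + 3; product 3×3×3 = 27.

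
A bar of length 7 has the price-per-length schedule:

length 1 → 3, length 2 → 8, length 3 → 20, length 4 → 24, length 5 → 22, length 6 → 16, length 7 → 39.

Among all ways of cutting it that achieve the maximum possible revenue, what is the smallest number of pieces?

Let r[k] be the best obtainable value from length k. For each k, try every first piece i and keep the best of price[i] + r[k−i].
r[1] = 3
r[2] = max(3+3, 8+0) = 8
r[3] = max(3+8, 8+3, 20+0) = 20
r[4] = max(3+20, 8+8, 20+3, 24+0) = 24
r[5] = max(3+24, 8+20, 20+8, 24+3, 22+0) = 28
r[6] = max(3+28, 8+24, 20+20, 24+8, 22+3, 16+0) = 40
r[7] = max(3+40, 8+28, 20+24, …, 16+3, 39+0) = 44
Maximum revenue is 44.
Now minimize piece count subject to staying optimal: for each k, pieces[k] = 1 + min over i with p[i]+r[k−i]=r[k] of pieces[k−i].
pieces[4] = 1
pieces[5] = 2
pieces[6] = 2
pieces[7] = 2

2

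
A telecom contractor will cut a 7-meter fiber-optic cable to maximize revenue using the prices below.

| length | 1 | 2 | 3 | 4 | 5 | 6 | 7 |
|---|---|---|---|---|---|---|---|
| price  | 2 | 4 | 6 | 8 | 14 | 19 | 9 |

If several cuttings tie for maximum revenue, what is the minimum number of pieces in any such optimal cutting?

Build r[k] bottom-up: r[k] = max over allowed piece i of (p[i] + r[k−i]).
r[1] = 2
r[2] = max(2+2, 4+0) = 4
r[3] = max(2+4, 4+2, 6+0) = 6
r[4] = max(2+6, 4+4, 6+2, 8+0) = 8
r[5] = max(2+8, 4+6, 6+4, 8+2, 14+0) = 14
r[6] = max(2+14, 4+8, 6+6, 8+4, 14+2, 19+0) = 19
r[7] = max(2+19, 4+14, 6+8, …, 19+2, 9+0) = 21
Maximum revenue is $21.
Now minimize piece count subject to staying optimal: for each k, pieces[k] = 1 + min over i with p[i]+r[k−i]=r[k] of pieces[k−i].
pieces[4] = 1
pieces[5] = 1
pieces[6] = 1
pieces[7] = 2

2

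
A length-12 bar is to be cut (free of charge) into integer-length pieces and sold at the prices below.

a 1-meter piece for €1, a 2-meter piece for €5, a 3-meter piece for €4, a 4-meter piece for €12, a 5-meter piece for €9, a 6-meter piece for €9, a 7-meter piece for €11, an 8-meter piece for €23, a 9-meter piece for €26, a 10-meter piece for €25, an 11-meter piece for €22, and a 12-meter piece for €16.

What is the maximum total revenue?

36

Consider every possible first cut. best[k] is the best of p[i]+best[k−i] over all sellable i≤k.
best[1] = 1
best[2] = max(1+1, 5+0) = 5
best[3] = max(1+5, 5+1, 4+0) = 6
best[4] = max(1+6, 5+5, 4+1, 12+0) = 12
best[5] = max(1+12, 5+6, 4+5, 12+1, 9+0) = 13
best[6] = max(1+13, 5+12, 4+6, 12+5, 9+1, 9+0) = 17
best[7] = max(1+17, 5+13, 4+12, …, 9+1, 11+0) = 18
best[8] = max(1+18, 5+17, 4+13, …, 11+1, 23+0) = 24
best[9] = max(1+24, 5+18, 4+17, …, 23+1, 26+0) = 26
best[10] = max(1+26, 5+24, 4+18, …, 26+1, 25+0) = 29
best[11] = max(1+29, 5+26, 4+24, …, 25+1, 22+0) = 31
best[12] = max(1+31, 5+29, 4+26, …, 22+1, 16+0) = 36
One optimal cutting: 4 + 4 + 4 → €12 + €12 + €12 = €36.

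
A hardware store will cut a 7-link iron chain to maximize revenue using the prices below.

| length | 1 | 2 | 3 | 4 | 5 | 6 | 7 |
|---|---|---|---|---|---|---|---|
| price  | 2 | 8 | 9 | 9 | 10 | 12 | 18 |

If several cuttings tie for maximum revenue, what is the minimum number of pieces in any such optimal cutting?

Consider every possible first cut. r[k] is the best of p[i]+r[k−i] over all sellable i≤k.
r[1] = 2
r[2] = max(2+2, 8+0) = 8
r[3] = max(2+8, 8+2, 9+0) = 10
r[4] = max(2+10, 8+8, 9+2, 9+0) = 16
r[5] = max(2+16, 8+10, 9+8, 9+2, 10+0) = 18
r[6] = max(2+18, 8+16, 9+10, 9+8, 10+2, 12+0) = 24
r[7] = max(2+24, 8+18, 9+16, …, 12+2, 18+0) = 26
Maximum revenue is $26.
Now minimize piece count subject to staying optimal: for each k, pieces[k] = 1 + min over i with p[i]+r[k−i]=r[k] of pieces[k−i].
pieces[4] = 2
pieces[5] = 3
pieces[6] = 3
pieces[7] = 4

4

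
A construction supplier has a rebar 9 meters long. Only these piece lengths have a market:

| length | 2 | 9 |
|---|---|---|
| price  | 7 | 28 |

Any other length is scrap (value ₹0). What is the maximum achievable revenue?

Let best[k] be the best obtainable value from length k. For each k, try every first piece i and keep the best of price[i] + best[k−i].
best[1] = 0
best[2] = 7
best[3] = 7
best[4] = 14  (first piece 2, then best[2]=7)
best[5] = 14
best[6] = 21  (first piece 2, then best[4]=14)
best[7] = 21
best[8] = 28  (first piece 2, then best[6]=21)
best[9] = 28
One optimal cutting: pieces 2 + 2 + 2 + 2 with 1 meter of scrap → ₹28.

28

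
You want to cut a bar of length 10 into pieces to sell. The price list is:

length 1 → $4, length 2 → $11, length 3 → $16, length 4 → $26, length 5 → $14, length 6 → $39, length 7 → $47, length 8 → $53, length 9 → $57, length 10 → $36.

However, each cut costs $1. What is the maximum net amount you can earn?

64

Consider every possible first cut. r[k] is the best of p[i]+r[k−i] over all sellable i≤k, charging 1 whenever i<k.
r[1] = 4
r[2] = 11
r[3] = 16
r[4] = 26
r[5] = 29  (first piece 1, then r[4]=26)
r[6] = 39
r[7] = 47
r[8] = 53
r[9] = 57  (first piece 2, then r[7]=47)
r[10] = 64  (first piece 4, then r[6]=39)
One optimal plan: pieces 6 + 4 (1 cut) → $65 − $1 = $64.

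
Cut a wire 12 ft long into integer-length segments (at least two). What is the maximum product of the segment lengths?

81

Let m[k] be the best product for length k (with at least one cut). For each first piece i, the rest contributes max(k−i, m[k−i]).
m[2] = 1×max(1,0) = 1×1 = 1
m[3] = 1×max(2,1) = 1×2 = 2
m[4] = 2×max(2,1) = 2×2 = 4
m[5] = 2×max(3,2) = 2×3 = 6
m[6] = 3×max(3,2) = 3×3 = 9
m[7] = 2×max(5,6) = 2×6 = 12
m[8] = 2×max(6,9) = 2×9 = 18
m[9] = 3×max(6,9) = 3×9 = 27
m[10] = 2×max(8,18) = 2×18 = 36
m[11] = 2×max(9,27) = 2×27 = 54
m[12] = 3×max(9,27) = 3×27 = 81
One optimal split: 3 + 3 + 3 + 3; product 3×3×3×3 = 81.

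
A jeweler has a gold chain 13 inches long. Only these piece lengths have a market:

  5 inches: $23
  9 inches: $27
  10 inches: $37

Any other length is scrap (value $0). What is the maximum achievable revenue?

Let best[k] be the best obtainable value from length k. For each k, try every first piece i and keep the best of price[i] + best[k−i].
best[1] = 0
best[2] = 0
best[3] = 0
best[4] = 0
best[5] = 23
best[6] = 23
best[7] = 23
best[8] = 23
best[9] = max(23+0, 27+0) = 27
best[10] = max(23+23, 27+0, 37+0) = 46
best[11] = max(23+23, 27+0, 37+0) = 46
best[12] = max(23+23, 27+0, 37+0) = 46
best[13] = max(23+23, 27+0, 37+0) = 46
One optimal cutting: pieces 5 + 5 with 3 inches of scrap → $46.

46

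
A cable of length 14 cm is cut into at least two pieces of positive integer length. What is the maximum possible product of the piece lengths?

Define prod[k] = max over 1≤i<k of i · max(k−i, prod[k−i]); the inner max lets the remainder stay uncut if that's better.
prod[2] = 1×max(1,0) = 1×1 = 1
prod[3] = max(1×2, 2×1) = 2
prod[4] = max(1×3, 2×2, 3×1) = 4
prod[5] = max(1×4, 2×3, 3×2, 4×1) = 6
prod[6] = max(1×6, 2×4, 3×3, 4×2, 5×1) = 9
prod[7] = max(1×9, 2×6, 3×4, 4×3, 5×2, 6×1) = 12
prod[8] = max(1×12, 2×9, 3×6, …, 6×2, 7×1) = 18
prod[9] = max(1×18, 2×12, 3×9, …, 7×2, 8×1) = 27
prod[10] = max(1×27, 2×18, 3×12, …, 8×2, 9×1) = 36
prod[11] = max(1×36, 2×27, 3×18, …, 9×2, 10×1) = 54
prod[12] = max(1×54, 2×36, 3×27, …, 10×2, 11×1) = 81
prod[13] = max(1×81, 2×54, 3×36, …, 11×2, 12×1) = 108
prod[14] = max(1×108, 2×81, 3×54, …, 12×2, 13×1) = 162
One optimal split: 3 + 3 + 3 + 3 + 2; product 3×3×3×3×2 = 162.

162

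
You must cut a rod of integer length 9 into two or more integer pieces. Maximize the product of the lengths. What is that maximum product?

27

Define g[k] = max over 1≤i<k of i · max(k−i, g[k−i]); the inner max lets the remainder stay uncut if that's better.
g[2] = 1*max(1,0) = 1*1 = 1
g[3] = max(1*2, 2*1) = 2
g[4] = max(1*3, 2*2, 3*1) = 4
g[5] = max(1*4, 2*3, 3*2, 4*1) = 6
g[6] = max(1*6, 2*4, 3*3, 4*2, 5*1) = 9
g[7] = max(1*9, 2*6, 3*4, 4*3, 5*2, 6*1) = 12
g[8] = max(1*12, 2*9, 3*6, …, 6*2, 7*1) = 18
g[9] = max(1*18, 2*12, 3*9, …, 7*2, 8*1) = 27
One optimal split: 3 + 3 + 3; product 3*3*3 = 27.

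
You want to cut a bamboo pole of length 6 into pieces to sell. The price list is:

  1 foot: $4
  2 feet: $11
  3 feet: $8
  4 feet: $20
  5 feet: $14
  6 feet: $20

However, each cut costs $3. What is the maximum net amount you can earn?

Consider every possible first cut. r[k] is the best of p[i]+r[k−i] over all sellable i≤k, charging 3 whenever i<k.
r[1] = 4
r[2] = max(4+4-3, 11+0) = 11
r[3] = max(4+11-3, 11+4-3, 8+0) = 12
r[4] = max(4+12-3, 11+11-3, 8+4-3, 20+0) = 20
r[5] = max(4+20-3, 11+12-3, 8+11-3, 20+4-3, 14+0) = 21
r[6] = max(4+21-3, 11+20-3, 8+12-3, 20+11-3, 14+4-3, 20+0) = 28
One optimal plan: pieces 4 + 2 (1 cut) → $31 − $3 = $28.

28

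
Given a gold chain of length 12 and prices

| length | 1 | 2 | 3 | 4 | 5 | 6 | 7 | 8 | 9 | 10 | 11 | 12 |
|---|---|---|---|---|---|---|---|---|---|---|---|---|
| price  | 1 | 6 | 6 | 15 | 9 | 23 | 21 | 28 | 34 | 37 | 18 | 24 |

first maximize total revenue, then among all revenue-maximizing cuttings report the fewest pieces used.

Let r[k] be the best obtainable value from length k. For each k, try every first piece i and keep the best of price[i] + r[k−i].
r[1] = 1
r[2] = 6
r[3] = 7  (first piece 1, then r[2]=6)
r[4] = 15
r[5] = 16  (first piece 1, then r[4]=15)
r[6] = 23
r[7] = 24  (first piece 1, then r[6]=23)
r[8] = 30  (first piece 4, then r[4]=15)
r[9] = 34
r[10] = 38  (first piece 4, then r[6]=23)
r[11] = 40  (first piece 2, then r[9]=34)
r[12] = 46  (first piece 6, then r[6]=23)
Maximum revenue is $46.
Now minimize piece count subject to staying optimal: for each k, pieces[k] = 1 + min over i with p[i]+r[k−i]=r[k] of pieces[k−i].
pieces[9] = 1
pieces[10] = 2
pieces[11] = 2
pieces[12] = 2

2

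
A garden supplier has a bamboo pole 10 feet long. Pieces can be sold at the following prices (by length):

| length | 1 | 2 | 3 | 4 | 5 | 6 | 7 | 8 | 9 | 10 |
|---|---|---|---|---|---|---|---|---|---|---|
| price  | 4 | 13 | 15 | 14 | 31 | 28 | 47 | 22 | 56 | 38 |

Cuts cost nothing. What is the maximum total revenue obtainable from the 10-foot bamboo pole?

Build r[k] bottom-up: r[k] = max over allowed piece i of (p[i] + r[k−i]).
r[1] = 4
r[2] = max(4+4, 13+0) = 13
r[3] = max(4+13, 13+4, 15+0) = 17
r[4] = max(4+17, 13+13, 15+4, 14+0) = 26
r[5] = max(4+26, 13+17, 15+13, 14+4, 31+0) = 31
r[6] = max(4+31, 13+26, 15+17, 14+13, 31+4, 28+0) = 39
r[7] = max(4+39, 13+31, 15+26, …, 28+4, 47+0) = 47
r[8] = max(4+47, 13+39, 15+31, …, 47+4, 22+0) = 52
r[9] = max(4+52, 13+47, 15+39, …, 22+4, 56+0) = 60
r[10] = max(4+60, 13+52, 15+47, …, 56+4, 38+0) = 65
One optimal cutting: 2 + 2 + 2 + 2 + 2 → $13 + $13 + $13 + $13 + $13 = $65.

65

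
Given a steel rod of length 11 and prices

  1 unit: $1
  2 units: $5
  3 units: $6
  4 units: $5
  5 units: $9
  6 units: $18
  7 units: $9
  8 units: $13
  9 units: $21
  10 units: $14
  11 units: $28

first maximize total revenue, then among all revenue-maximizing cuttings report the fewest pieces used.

3

Build r[k] bottom-up: r[k] = max over allowed piece i of (p[i] + r[k−i]).
r[1] = 1
r[2] = 5
r[3] = 6  (first piece 1, then r[2]=5)
r[4] = 10  (first piece 2, then r[2]=5)
r[5] = 11  (first piece 1, then r[4]=10)
r[6] = 18
r[7] = 19  (first piece 1, then r[6]=18)
r[8] = 23  (first piece 2, then r[6]=18)
r[9] = 24  (first piece 1, then r[8]=23)
r[10] = 28  (first piece 2, then r[8]=23)
r[11] = 29  (first piece 1, then r[10]=28)
Maximum revenue is $29.
Now minimize piece count subject to staying optimal: for each k, pieces[k] = 1 + min over i with p[i]+r[k−i]=r[k] of pieces[k−i].
pieces[8] = 2
pieces[9] = 2
pieces[10] = 3
pieces[11] = 3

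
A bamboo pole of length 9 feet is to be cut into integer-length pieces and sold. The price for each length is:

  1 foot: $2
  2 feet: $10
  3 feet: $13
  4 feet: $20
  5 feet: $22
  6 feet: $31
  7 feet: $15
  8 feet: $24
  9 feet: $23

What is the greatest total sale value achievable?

Build v[k] bottom-up: v[k] = max over allowed piece i of (p[i] + v[k−i]).
v[1] = 2
v[2] = max(2+2, 10+0) = 10
v[3] = max(2+10, 10+2, 13+0) = 13
v[4] = max(2+13, 10+10, 13+2, 20+0) = 20
v[5] = max(2+20, 10+13, 13+10, 20+2, 22+0) = 23
v[6] = max(2+23, 10+20, 13+13, 20+10, 22+2, 31+0) = 31
v[7] = max(2+31, 10+23, 13+20, …, 31+2, 15+0) = 33
v[8] = max(2+33, 10+31, 13+23, …, 15+2, 24+0) = 41
v[9] = max(2+41, 10+33, 13+31, …, 24+2, 23+0) = 44
One optimal cutting: 6 + 3 → $31 + $13 = $44.

44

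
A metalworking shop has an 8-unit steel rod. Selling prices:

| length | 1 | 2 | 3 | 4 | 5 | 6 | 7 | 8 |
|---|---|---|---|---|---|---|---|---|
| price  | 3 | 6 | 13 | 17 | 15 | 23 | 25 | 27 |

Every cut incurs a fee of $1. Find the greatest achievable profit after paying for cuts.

33

Build r[k] bottom-up: r[k] = max over allowed piece i of (p[i] + r[k−i]) − 1 per cut.
r[1] = 3
r[2] = 6
r[3] = 13
r[4] = 17
r[5] = 19  (first piece 1, then r[4]=17)
r[6] = 25  (first piece 3, then r[3]=13)
r[7] = 29  (first piece 3, then r[4]=17)
r[8] = 33  (first piece 4, then r[4]=17)
One optimal plan: pieces 4 + 4 (1 cut) → $34 − $1 = $33.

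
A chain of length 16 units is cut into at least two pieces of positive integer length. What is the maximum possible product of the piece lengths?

324

Define prod[k] = max over 1≤i<k of i · max(k−i, prod[k−i]); the inner max lets the remainder stay uncut if that's better.
prod[2] = 1·max(1,0) = 1·1 = 1
prod[3] = max(1·2, 2·1) = 2
prod[4] = max(1·3, 2·2, 3·1) = 4
prod[5] = max(1·4, 2·3, 3·2, 4·1) = 6
prod[6] = max(1·6, 2·4, 3·3, 4·2, 5·1) = 9
prod[7] = max(1·9, 2·6, 3·4, 4·3, 5·2, 6·1) = 12
prod[8] = max(1·12, 2·9, 3·6, …, 6·2, 7·1) = 18
prod[9] = max(1·18, 2·12, 3·9, …, 7·2, 8·1) = 27
prod[10] = max(1·27, 2·18, 3·12, …, 8·2, 9·1) = 36
prod[11] = max(1·36, 2·27, 3·18, …, 9·2, 10·1) = 54
prod[12] = max(1·54, 2·36, 3·27, …, 10·2, 11·1) = 81
prod[13] = max(1·81, 2·54, 3·36, …, 11·2, 12·1) = 108
prod[14] = max(1·108, 2·81, 3·54, …, 12·2, 13·1) = 162
prod[15] = max(1·162, 2·108, 3·81, …, 13·2, 14·1) = 243
prod[16] = max(1·243, 2·162, 3·108, …, 14·2, 15·1) = 324
One optimal split: 3 + 3 + 3 + 3 + 2 + 2; product 3·3·3·3·2·2 = 324.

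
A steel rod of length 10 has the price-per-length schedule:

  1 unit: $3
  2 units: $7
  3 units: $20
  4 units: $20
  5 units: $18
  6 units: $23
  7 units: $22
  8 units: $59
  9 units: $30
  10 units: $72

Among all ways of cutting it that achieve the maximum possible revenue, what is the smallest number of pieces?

1

Build r[k] bottom-up: r[k] = max over allowed piece i of (p[i] + r[k−i]).
r[1] = 3
r[2] = max(3+3, 7+0) = 7
r[3] = max(3+7, 7+3, 20+0) = 20
r[4] = max(3+20, 7+7, 20+3, 20+0) = 23
r[5] = max(3+23, 7+20, 20+7, 20+3, 18+0) = 27
r[6] = max(3+27, 7+23, 20+20, 20+7, 18+3, 23+0) = 40
r[7] = max(3+40, 7+27, 20+23, …, 23+3, 22+0) = 43
r[8] = max(3+43, 7+40, 20+27, …, 22+3, 59+0) = 59
r[9] = max(3+59, 7+43, 20+40, …, 59+3, 30+0) = 62
r[10] = max(3+62, 7+59, 20+43, …, 30+3, 72+0) = 72
Maximum revenue is $72.
Now minimize piece count subject to staying optimal: for each k, pieces[k] = 1 + min over i with p[i]+r[k−i]=r[k] of pieces[k−i].
pieces[7] = 3
pieces[8] = 1
pieces[9] = 2
pieces[10] = 1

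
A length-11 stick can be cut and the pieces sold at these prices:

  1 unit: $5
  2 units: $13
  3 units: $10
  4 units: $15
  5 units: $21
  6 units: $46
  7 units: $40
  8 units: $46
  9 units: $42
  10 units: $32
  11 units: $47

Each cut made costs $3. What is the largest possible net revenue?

68

Consider every possible first cut. net[k] is the best of p[i]+net[k−i] over all sellable i≤k, charging 3 whenever i<k.
net[1] = 5
net[2] = 13
net[3] = 15  (first piece 1, then net[2]=13)
net[4] = 23  (first piece 2, then net[2]=13)
net[5] = 25  (first piece 1, then net[4]=23)
net[6] = 46
net[7] = 48  (first piece 1, then net[6]=46)
net[8] = 56  (first piece 2, then net[6]=46)
net[9] = 58  (first piece 1, then net[8]=56)
net[10] = 66  (first piece 2, then net[8]=56)
net[11] = 68  (first piece 1, then net[10]=66)
One optimal plan: pieces 6 + 2 + 2 + 1 (3 cuts) → $77 − $9 = $68.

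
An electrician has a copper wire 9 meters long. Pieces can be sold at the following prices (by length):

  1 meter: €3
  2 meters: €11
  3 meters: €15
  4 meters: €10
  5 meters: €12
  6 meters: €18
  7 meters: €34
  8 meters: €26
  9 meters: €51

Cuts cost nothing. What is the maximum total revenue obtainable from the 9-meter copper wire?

51

Let v[k] be the best obtainable value from length k. For each k, try every first piece i and keep the best of price[i] + v[k−i].
v[1] = 3
v[2] = max(3+3, 11+0) = 11
v[3] = max(3+11, 11+3, 15+0) = 15
v[4] = max(3+15, 11+11, 15+3, 10+0) = 22
v[5] = max(3+22, 11+15, 15+11, 10+3, 12+0) = 26
v[6] = max(3+26, 11+22, 15+15, 10+11, 12+3, 18+0) = 33
v[7] = max(3+33, 11+26, 15+22, …, 18+3, 34+0) = 37
v[8] = max(3+37, 11+33, 15+26, …, 34+3, 26+0) = 44
v[9] = max(3+44, 11+37, 15+33, …, 26+3, 51+0) = 51
Best is to sell the whole 9-meter piece uncut for €51.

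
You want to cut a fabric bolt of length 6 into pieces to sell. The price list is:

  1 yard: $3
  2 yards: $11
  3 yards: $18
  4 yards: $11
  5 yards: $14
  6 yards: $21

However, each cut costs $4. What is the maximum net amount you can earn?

Build r[k] bottom-up: r[k] = max over allowed piece i of (p[i] + r[k−i]) − 4 per cut.
r[1] = 3
r[2] = max(3+3-4, 11+0) = 11
r[3] = max(3+11-4, 11+3-4, 18+0) = 18
r[4] = max(3+18-4, 11+11-4, 18+3-4, 11+0) = 18
r[5] = max(3+18-4, 11+18-4, 18+11-4, 11+3-4, 14+0) = 25
r[6] = max(3+25-4, 11+18-4, 18+18-4, 11+11-4, 14+3-4, 21+0) = 32
One optimal plan: pieces 3 + 3 (1 cut) → $36 − $4 = $32.

32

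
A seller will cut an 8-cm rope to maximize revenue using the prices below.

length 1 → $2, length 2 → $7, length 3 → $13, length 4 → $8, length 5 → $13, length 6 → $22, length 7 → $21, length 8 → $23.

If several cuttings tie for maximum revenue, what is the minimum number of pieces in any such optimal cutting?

3

Let r[k] be the best obtainable value from length k. For each k, try every first piece i and keep the best of price[i] + r[k−i].
r[1] = 2
r[2] = max(2+2, 7+0) = 7
r[3] = max(2+7, 7+2, 13+0) = 13
r[4] = max(2+13, 7+7, 13+2, 8+0) = 15
r[5] = max(2+15, 7+13, 13+7, 8+2, 13+0) = 20
r[6] = max(2+20, 7+15, 13+13, 8+7, 13+2, 22+0) = 26
r[7] = max(2+26, 7+20, 13+15, …, 22+2, 21+0) = 28
r[8] = max(2+28, 7+26, 13+20, …, 21+2, 23+0) = 33
Maximum revenue is $33.
Now minimize piece count subject to staying optimal: for each k, pieces[k] = 1 + min over i with p[i]+r[k−i]=r[k] of pieces[k−i].
pieces[5] = 2
pieces[6] = 2
pieces[7] = 3
pieces[8] = 3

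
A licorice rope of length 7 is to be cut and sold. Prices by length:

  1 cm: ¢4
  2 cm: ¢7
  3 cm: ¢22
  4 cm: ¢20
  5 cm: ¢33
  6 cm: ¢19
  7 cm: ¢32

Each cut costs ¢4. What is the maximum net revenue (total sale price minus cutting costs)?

40

Let net[k] be the best obtainable value from length k. For each k, try every first piece i and keep the best of price[i] + net[k−i] minus the 4 cut fee when i<k.
net[1] = 4
net[2] = max(4+4-4, 7+0) = 7
net[3] = max(4+7-4, 7+4-4, 22+0) = 22
net[4] = max(4+22-4, 7+7-4, 22+4-4, 20+0) = 22
net[5] = max(4+22-4, 7+22-4, 22+7-4, 20+4-4, 33+0) = 33
net[6] = max(4+33-4, 7+22-4, 22+22-4, 20+7-4, 33+4-4, 19+0) = 40
net[7] = max(4+40-4, 7+33-4, 22+22-4, …, 19+4-4, 32+0) = 40
One optimal plan: pieces 3 + 3 + 1 (2 cuts) → ¢48 − ¢8 = ¢40.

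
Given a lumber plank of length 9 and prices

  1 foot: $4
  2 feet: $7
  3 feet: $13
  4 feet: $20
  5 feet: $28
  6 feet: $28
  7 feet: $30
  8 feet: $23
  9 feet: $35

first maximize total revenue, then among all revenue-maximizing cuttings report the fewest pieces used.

Let r[k] be the best obtainable value from length k. For each k, try every first piece i and keep the best of price[i] + r[k−i].
r[1] = 4
r[2] = 8  (first piece 1, then r[1]=4)
r[3] = 13
r[4] = 20
r[5] = 28
r[6] = 32  (first piece 1, then r[5]=28)
r[7] = 36  (first piece 1, then r[6]=32)
r[8] = 41  (first piece 3, then r[5]=28)
r[9] = 48  (first piece 4, then r[5]=28)
Maximum revenue is $48.
Now minimize piece count subject to staying optimal: for each k, pieces[k] = 1 + min over i with p[i]+r[k−i]=r[k] of pieces[k−i].
pieces[6] = 2
pieces[7] = 3
pieces[8] = 2
pieces[9] = 2

2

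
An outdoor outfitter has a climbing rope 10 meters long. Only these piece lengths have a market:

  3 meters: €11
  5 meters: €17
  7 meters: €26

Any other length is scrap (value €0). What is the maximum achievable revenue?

Build best[k] bottom-up: best[k] = max over allowed piece i of (p[i] + best[k−i]).
best[1] = 0
best[2] = 0
best[3] = 11
best[4] = 11
best[5] = 17
best[6] = 22  (first piece 3, then best[3]=11)
best[7] = 26
best[8] = 28  (first piece 3, then best[5]=17)
best[9] = 33  (first piece 3, then best[6]=22)
best[10] = 37  (first piece 3, then best[7]=26)
One optimal cutting: 7 + 3 → €37.

37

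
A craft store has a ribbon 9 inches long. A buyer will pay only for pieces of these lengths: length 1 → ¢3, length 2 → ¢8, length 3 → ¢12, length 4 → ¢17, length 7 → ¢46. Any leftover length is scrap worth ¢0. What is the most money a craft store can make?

54

Build r[k] bottom-up: r[k] = max over allowed piece i of (p[i] + r[k−i]).
r[1] = 3
r[2] = max(3+3, 8+0) = 8
r[3] = max(3+8, 8+3, 12+0) = 12
r[4] = max(3+12, 8+8, 12+3, 17+0) = 17
r[5] = max(3+17, 8+12, 12+8, 17+3) = 20
r[6] = max(3+20, 8+17, 12+12, 17+8) = 25
r[7] = max(3+25, 8+20, 12+17, 17+12, 46+0) = 46
r[8] = max(3+46, 8+25, 12+20, 17+17, 46+3) = 49
r[9] = max(3+49, 8+46, 12+25, 17+20, 46+8) = 54
One optimal cutting: 7 + 2 → ¢54.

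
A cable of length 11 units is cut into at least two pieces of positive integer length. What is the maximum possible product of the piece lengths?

Define P[k] = max over 1≤i<k of i · max(k−i, P[k−i]); the inner max lets the remainder stay uncut if that's better.
P[2] = 1*max(1,0) = 1*1 = 1
P[3] = 1*max(2,1) = 1*2 = 2
P[4] = 2*max(2,1) = 2*2 = 4
P[5] = 2*max(3,2) = 2*3 = 6
P[6] = 3*max(3,2) = 3*3 = 9
P[7] = 2*max(5,6) = 2*6 = 12
P[8] = 2*max(6,9) = 2*9 = 18
P[9] = 3*max(6,9) = 3*9 = 27
P[10] = 2*max(8,18) = 2*18 = 36
P[11] = 2*max(9,27) = 2*27 = 54
One optimal split: 3 + 3 + 3 + 2; product 3*3*3*2 = 54.

54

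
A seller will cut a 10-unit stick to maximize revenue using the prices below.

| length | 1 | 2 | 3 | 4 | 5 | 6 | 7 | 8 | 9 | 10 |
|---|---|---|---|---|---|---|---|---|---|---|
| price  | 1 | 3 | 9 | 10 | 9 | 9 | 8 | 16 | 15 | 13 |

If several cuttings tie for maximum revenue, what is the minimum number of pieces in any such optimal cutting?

3

Let r[k] be the best obtainable value from length k. For each k, try every first piece i and keep the best of price[i] + r[k−i].
r[1] = 1
r[2] = 3
r[3] = 9
r[4] = 10  (first piece 1, then r[3]=9)
r[5] = 12  (first piece 2, then r[3]=9)
r[6] = 18  (first piece 3, then r[3]=9)
r[7] = 19  (first piece 1, then r[6]=18)
r[8] = 21  (first piece 2, then r[6]=18)
r[9] = 27  (first piece 3, then r[6]=18)
r[10] = 28  (first piece 1, then r[9]=27)
Maximum revenue is $28.
Now minimize piece count subject to staying optimal: for each k, pieces[k] = 1 + min over i with p[i]+r[k−i]=r[k] of pieces[k−i].
pieces[7] = 2
pieces[8] = 3
pieces[9] = 3
pieces[10] = 3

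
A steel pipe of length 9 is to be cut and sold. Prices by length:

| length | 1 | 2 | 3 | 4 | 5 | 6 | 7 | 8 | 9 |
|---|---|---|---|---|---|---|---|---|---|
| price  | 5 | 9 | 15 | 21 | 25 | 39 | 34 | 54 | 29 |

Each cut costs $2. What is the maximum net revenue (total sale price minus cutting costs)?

Consider every possible first cut. r[k] is the best of p[i]+r[k−i] over all sellable i≤k, charging 2 whenever i<k.
r[1] = 5
r[2] = max(5+5-2, 9+0) = 9
r[3] = max(5+9-2, 9+5-2, 15+0) = 15
r[4] = max(5+15-2, 9+9-2, 15+5-2, 21+0) = 21
r[5] = max(5+21-2, 9+15-2, 15+9-2, 21+5-2, 25+0) = 25
r[6] = max(5+25-2, 9+21-2, 15+15-2, 21+9-2, 25+5-2, 39+0) = 39
r[7] = max(5+39-2, 9+25-2, 15+21-2, …, 39+5-2, 34+0) = 42
r[8] = max(5+42-2, 9+39-2, 15+25-2, …, 34+5-2, 54+0) = 54
r[9] = max(5+54-2, 9+42-2, 15+39-2, …, 54+5-2, 29+0) = 57
One optimal plan: pieces 8 + 1 (1 cut) → $59 − $2 = $57.

57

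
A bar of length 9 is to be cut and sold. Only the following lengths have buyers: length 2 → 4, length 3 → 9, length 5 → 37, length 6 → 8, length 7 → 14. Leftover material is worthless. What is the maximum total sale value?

46

Let f[k] be the best obtainable value from length k. For each k, try every first piece i and keep the best of price[i] + f[k−i].
f[1] = 0
f[2] = 4
f[3] = 9
f[4] = 9
f[5] = 37
f[6] = 37
f[7] = 41  (first piece 2, then f[5]=37)
f[8] = 46  (first piece 3, then f[5]=37)
f[9] = 46
One optimal cutting: pieces 5 + 3 with 1 meter of scrap → 46.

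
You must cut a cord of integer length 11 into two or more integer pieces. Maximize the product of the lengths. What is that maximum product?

54

Fill f[k] for k=2..11: at each k try every first piece i and multiply by the better of (k−i) uncut or f[k−i].
f[2] = 1×max(1,0) = 1×1 = 1
f[3] = 1×max(2,1) = 1×2 = 2
f[4] = 2×max(2,1) = 2×2 = 4
f[5] = 2×max(3,2) = 2×3 = 6
f[6] = 3×max(3,2) = 3×3 = 9
f[7] = 2×max(5,6) = 2×6 = 12
f[8] = 2×max(6,9) = 2×9 = 18
f[9] = 3×max(6,9) = 3×9 = 27
f[10] = 2×max(8,18) = 2×18 = 36
f[11] = 2×max(9,27) = 2×27 = 54
One optimal split: 3 + 3 + 3 + 2; product 3×3×3×2 = 54.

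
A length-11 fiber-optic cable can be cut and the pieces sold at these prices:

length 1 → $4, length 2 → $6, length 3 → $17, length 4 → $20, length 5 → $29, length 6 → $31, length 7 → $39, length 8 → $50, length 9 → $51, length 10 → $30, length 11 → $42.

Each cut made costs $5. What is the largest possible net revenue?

Consider every possible first cut. r[k] is the best of p[i]+r[k−i] over all sellable i≤k, charging 5 whenever i<k.
r[1] = 4
r[2] = max(4+4-5, 6+0) = 6
r[3] = max(4+6-5, 6+4-5, 17+0) = 17
r[4] = max(4+17-5, 6+6-5, 17+4-5, 20+0) = 20
r[5] = max(4+20-5, 6+17-5, 17+6-5, 20+4-5, 29+0) = 29
r[6] = max(4+29-5, 6+20-5, 17+17-5, 20+6-5, 29+4-5, 31+0) = 31
r[7] = max(4+31-5, 6+29-5, 17+20-5, …, 31+4-5, 39+0) = 39
r[8] = max(4+39-5, 6+31-5, 17+29-5, …, 39+4-5, 50+0) = 50
r[9] = max(4+50-5, 6+39-5, 17+31-5, …, 50+4-5, 51+0) = 51
r[10] = max(4+51-5, 6+50-5, 17+39-5, …, 51+4-5, 30+0) = 53
r[11] = max(4+53-5, 6+51-5, 17+50-5, …, 30+4-5, 42+0) = 62
One optimal plan: pieces 8 + 3 (1 cut) → $67 − $5 = $62.

62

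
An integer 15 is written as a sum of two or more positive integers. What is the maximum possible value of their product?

Fill prod[k] for k=2..15: at each k try every first piece i and multiply by the better of (k−i) uncut or prod[k−i].
prod[2] = 1·max(1,0) = 1·1 = 1
prod[3] = 1·max(2,1) = 1·2 = 2
prod[4] = 2·max(2,1) = 2·2 = 4
prod[5] = 2·max(3,2) = 2·3 = 6
prod[6] = 3·max(3,2) = 3·3 = 9
prod[7] = 2·max(5,6) = 2·6 = 12
prod[8] = 2·max(6,9) = 2·9 = 18
prod[9] = 3·max(6,9) = 3·9 = 27
prod[10] = 2·max(8,18) = 2·18 = 36
prod[11] = 2·max(9,27) = 2·27 = 54
prod[12] = 3·max(9,27) = 3·27 = 81
prod[13] = 2·max(11,54) = 2·54 = 108
prod[14] = 2·max(12,81) = 2·81 = 162
prod[15] = 3·max(12,81) = 3·81 = 243
One optimal split: 3 + 3 + 3 + 3 + 3; product 3·3·3·3·3 = 243.

243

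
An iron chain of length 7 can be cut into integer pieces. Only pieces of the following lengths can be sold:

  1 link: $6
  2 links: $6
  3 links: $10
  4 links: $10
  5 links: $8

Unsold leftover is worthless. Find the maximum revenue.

Let best[k] be the best obtainable value from length k. For each k, try every first piece i and keep the best of price[i] + best[k−i].
best[1] = 6
best[2] = 12  (first piece 1, then best[1]=6)
best[3] = 18  (first piece 1, then best[2]=12)
best[4] = 24  (first piece 1, then best[3]=18)
best[5] = 30  (first piece 1, then best[4]=24)
best[6] = 36  (first piece 1, then best[5]=30)
best[7] = 42  (first piece 1, then best[6]=36)
One optimal cutting: 1 + 1 + 1 + 1 + 1 + 1 + 1 → $42.

42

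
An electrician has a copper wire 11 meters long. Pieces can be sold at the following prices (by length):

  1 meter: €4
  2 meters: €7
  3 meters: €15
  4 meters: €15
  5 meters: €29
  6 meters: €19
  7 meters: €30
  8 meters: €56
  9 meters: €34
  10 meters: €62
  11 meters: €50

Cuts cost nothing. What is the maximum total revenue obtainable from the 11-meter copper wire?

71

Let r[k] be the best obtainable value from length k. For each k, try every first piece i and keep the best of price[i] + r[k−i].
r[1] = 4
r[2] = max(4+4, 7+0) = 8
r[3] = max(4+8, 7+4, 15+0) = 15
r[4] = max(4+15, 7+8, 15+4, 15+0) = 19
r[5] = max(4+19, 7+15, 15+8, 15+4, 29+0) = 29
r[6] = max(4+29, 7+19, 15+15, 15+8, 29+4, 19+0) = 33
r[7] = max(4+33, 7+29, 15+19, …, 19+4, 30+0) = 37
r[8] = max(4+37, 7+33, 15+29, …, 30+4, 56+0) = 56
r[9] = max(4+56, 7+37, 15+33, …, 56+4, 34+0) = 60
r[10] = max(4+60, 7+56, 15+37, …, 34+4, 62+0) = 64
r[11] = max(4+64, 7+60, 15+56, …, 62+4, 50+0) = 71
One optimal cutting: 8 + 3 → €56 + €15 = €71.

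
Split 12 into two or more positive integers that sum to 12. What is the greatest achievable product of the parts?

81

Let prod[k] be the best product for length k (with at least one cut). For each first piece i, the rest contributes max(k−i, prod[k−i]).
Small cases: prod[2]=1, prod[3]=2, prod[4]=4.
prod[5] = max(1*4, 2*3, 3*2, 4*1) = 6
prod[6] = max(1*6, 2*4, 3*3, 4*2, 5*1) = 9
prod[7] = max(1*9, 2*6, 3*4, 4*3, 5*2, 6*1) = 12
prod[8] = max(1*12, 2*9, 3*6, …, 6*2, 7*1) = 18
prod[9] = max(1*18, 2*12, 3*9, …, 7*2, 8*1) = 27
prod[10] = max(1*27, 2*18, 3*12, …, 8*2, 9*1) = 36
prod[11] = max(1*36, 2*27, 3*18, …, 9*2, 10*1) = 54
prod[12] = max(1*54, 2*36, 3*27, …, 10*2, 11*1) = 81
One optimal split: 3 + 3 + 3 + 3; product 3*3*3*3 = 81.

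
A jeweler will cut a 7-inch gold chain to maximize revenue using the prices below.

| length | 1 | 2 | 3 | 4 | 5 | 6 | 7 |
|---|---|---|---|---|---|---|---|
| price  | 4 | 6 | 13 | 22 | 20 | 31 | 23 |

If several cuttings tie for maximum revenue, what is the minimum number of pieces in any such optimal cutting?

2

Consider every possible first cut. r[k] is the best of p[i]+r[k−i] over all sellable i≤k.
r[1] = 4
r[2] = max(4+4, 6+0) = 8
r[3] = max(4+8, 6+4, 13+0) = 13
r[4] = max(4+13, 6+8, 13+4, 22+0) = 22
r[5] = max(4+22, 6+13, 13+8, 22+4, 20+0) = 26
r[6] = max(4+26, 6+22, 13+13, 22+8, 20+4, 31+0) = 31
r[7] = max(4+31, 6+26, 13+22, …, 31+4, 23+0) = 35
Maximum revenue is $35.
Now minimize piece count subject to staying optimal: for each k, pieces[k] = 1 + min over i with p[i]+r[k−i]=r[k] of pieces[k−i].
pieces[4] = 1
pieces[5] = 2
pieces[6] = 1
pieces[7] = 2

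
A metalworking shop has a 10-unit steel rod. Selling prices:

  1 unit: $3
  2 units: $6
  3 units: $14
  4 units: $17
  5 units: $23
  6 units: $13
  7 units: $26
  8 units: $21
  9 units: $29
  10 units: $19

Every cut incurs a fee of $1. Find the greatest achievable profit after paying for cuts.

Consider every possible first cut. net[k] is the best of p[i]+net[k−i] over all sellable i≤k, charging 1 whenever i<k.
net[1] = 3
net[2] = 6
net[3] = 14
net[4] = 17
net[5] = 23
net[6] = 27  (first piece 3, then net[3]=14)
net[7] = 30  (first piece 3, then net[4]=17)
net[8] = 36  (first piece 3, then net[5]=23)
net[9] = 40  (first piece 3, then net[6]=27)
net[10] = 45  (first piece 5, then net[5]=23)
One optimal plan: pieces 5 + 5 (1 cut) → $46 − $1 = $45.

45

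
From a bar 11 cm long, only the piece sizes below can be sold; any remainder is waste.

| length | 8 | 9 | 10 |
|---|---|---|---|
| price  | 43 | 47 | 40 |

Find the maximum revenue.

47

Let best[k] be the best obtainable value from length k. For each k, try every first piece i and keep the best of price[i] + best[k−i].
best[1] = 0
best[2] = 0
best[3] = 0
best[4] = 0
best[5] = 0
best[6] = 0
best[7] = 0
best[8] = 43
best[9] = max(43+0, 47+0) = 47
best[10] = max(43+0, 47+0, 40+0) = 47
best[11] = max(43+0, 47+0, 40+0) = 47
One optimal cutting: pieces 9 with 2 cm of scrap → 47.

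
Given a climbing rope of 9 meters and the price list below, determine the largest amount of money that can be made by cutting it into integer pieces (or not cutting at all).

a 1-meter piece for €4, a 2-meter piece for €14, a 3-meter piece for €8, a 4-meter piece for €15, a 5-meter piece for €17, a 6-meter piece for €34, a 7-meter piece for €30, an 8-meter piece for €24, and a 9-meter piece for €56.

Let r[k] be the best obtainable value from length k. For each k, try every first piece i and keep the best of price[i] + r[k−i].
r[1] = 4
r[2] = max(4+4, 14+0) = 14
r[3] = max(4+14, 14+4, 8+0) = 18
r[4] = max(4+18, 14+14, 8+4, 15+0) = 28
r[5] = max(4+28, 14+18, 8+14, 15+4, 17+0) = 32
r[6] = max(4+32, 14+28, 8+18, 15+14, 17+4, 34+0) = 42
r[7] = max(4+42, 14+32, 8+28, …, 34+4, 30+0) = 46
r[8] = max(4+46, 14+42, 8+32, …, 30+4, 24+0) = 56
r[9] = max(4+56, 14+46, 8+42, …, 24+4, 56+0) = 60
One optimal cutting: 2 + 2 + 2 + 2 + 1 → €14 + €14 + €14 + €14 + €4 = €60.

60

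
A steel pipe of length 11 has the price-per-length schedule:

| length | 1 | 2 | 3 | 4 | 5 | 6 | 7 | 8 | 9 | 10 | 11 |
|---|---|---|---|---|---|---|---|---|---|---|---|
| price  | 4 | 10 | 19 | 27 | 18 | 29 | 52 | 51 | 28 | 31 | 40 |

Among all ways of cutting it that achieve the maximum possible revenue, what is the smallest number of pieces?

Let r[k] be the best obtainable value from length k. For each k, try every first piece i and keep the best of price[i] + r[k−i].
r[1] = 4
r[2] = max(4+4, 10+0) = 10
r[3] = max(4+10, 10+4, 19+0) = 19
r[4] = max(4+19, 10+10, 19+4, 27+0) = 27
r[5] = max(4+27, 10+19, 19+10, 27+4, 18+0) = 31
r[6] = max(4+31, 10+27, 19+19, 27+10, 18+4, 29+0) = 38
r[7] = max(4+38, 10+31, 19+27, …, 29+4, 52+0) = 52
r[8] = max(4+52, 10+38, 19+31, …, 52+4, 51+0) = 56
r[9] = max(4+56, 10+52, 19+38, …, 51+4, 28+0) = 62
r[10] = max(4+62, 10+56, 19+52, …, 28+4, 31+0) = 71
r[11] = max(4+71, 10+62, 19+56, …, 31+4, 40+0) = 79
Maximum revenue is $79.
Now minimize piece count subject to staying optimal: for each k, pieces[k] = 1 + min over i with p[i]+r[k−i]=r[k] of pieces[k−i].
pieces[8] = 2
pieces[9] = 2
pieces[10] = 2
pieces[11] = 2

2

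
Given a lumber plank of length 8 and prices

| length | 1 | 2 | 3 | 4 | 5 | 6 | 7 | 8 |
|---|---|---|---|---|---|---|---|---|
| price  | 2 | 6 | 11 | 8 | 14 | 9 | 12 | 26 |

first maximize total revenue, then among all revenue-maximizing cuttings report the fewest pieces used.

3

Consider every possible first cut. r[k] is the best of p[i]+r[k−i] over all sellable i≤k.
r[1] = 2
r[2] = max(2+2, 6+0) = 6
r[3] = max(2+6, 6+2, 11+0) = 11
r[4] = max(2+11, 6+6, 11+2, 8+0) = 13
r[5] = max(2+13, 6+11, 11+6, 8+2, 14+0) = 17
r[6] = max(2+17, 6+13, 11+11, 8+6, 14+2, 9+0) = 22
r[7] = max(2+22, 6+17, 11+13, …, 9+2, 12+0) = 24
r[8] = max(2+24, 6+22, 11+17, …, 12+2, 26+0) = 28
Maximum revenue is $28.
Now minimize piece count subject to staying optimal: for each k, pieces[k] = 1 + min over i with p[i]+r[k−i]=r[k] of pieces[k−i].
pieces[5] = 2
pieces[6] = 2
pieces[7] = 3
pieces[8] = 3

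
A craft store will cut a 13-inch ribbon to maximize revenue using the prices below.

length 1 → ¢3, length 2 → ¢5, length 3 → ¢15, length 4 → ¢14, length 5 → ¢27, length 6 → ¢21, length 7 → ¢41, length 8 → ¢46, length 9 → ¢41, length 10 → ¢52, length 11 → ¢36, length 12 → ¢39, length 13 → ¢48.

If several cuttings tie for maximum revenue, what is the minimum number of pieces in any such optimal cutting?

2

Build r[k] bottom-up: r[k] = max over allowed piece i of (p[i] + r[k−i]).
r[1] = 3
r[2] = 6  (first piece 1, then r[1]=3)
r[3] = 15
r[4] = 18  (first piece 1, then r[3]=15)
r[5] = 27
r[6] = 30  (first piece 1, then r[5]=27)
r[7] = 41
r[8] = 46
r[9] = 49  (first piece 1, then r[8]=46)
r[10] = 56  (first piece 3, then r[7]=41)
r[11] = 61  (first piece 3, then r[8]=46)
r[12] = 68  (first piece 5, then r[7]=41)
r[13] = 73  (first piece 5, then r[8]=46)
Maximum revenue is ¢73.
Now minimize piece count subject to staying optimal: for each k, pieces[k] = 1 + min over i with p[i]+r[k−i]=r[k] of pieces[k−i].
pieces[10] = 2
pieces[11] = 2
pieces[12] = 2
pieces[13] = 2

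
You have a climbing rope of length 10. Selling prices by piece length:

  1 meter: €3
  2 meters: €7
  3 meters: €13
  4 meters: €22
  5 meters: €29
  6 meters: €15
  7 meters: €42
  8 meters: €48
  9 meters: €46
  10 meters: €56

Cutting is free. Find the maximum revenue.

58

Let r[k] be the best obtainable value from length k. For each k, try every first piece i and keep the best of price[i] + r[k−i].
r[1] = 3
r[2] = 7
r[3] = 13
r[4] = 22
r[5] = 29
r[6] = 32  (first piece 1, then r[5]=29)
r[7] = 42
r[8] = 48
r[9] = 51  (first piece 1, then r[8]=48)
r[10] = 58  (first piece 5, then r[5]=29)
One optimal cutting: 5 + 5 → €29 + €29 = €58.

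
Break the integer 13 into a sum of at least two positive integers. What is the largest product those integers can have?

Define m[k] = max over 1≤i<k of i · max(k−i, m[k−i]); the inner max lets the remainder stay uncut if that's better.
m[2] = 1·max(1,0) = 1·1 = 1
m[3] = 1·max(2,1) = 1·2 = 2
m[4] = 2·max(2,1) = 2·2 = 4
m[5] = 2·max(3,2) = 2·3 = 6
m[6] = 3·max(3,2) = 3·3 = 9
m[7] = 2·max(5,6) = 2·6 = 12
m[8] = 2·max(6,9) = 2·9 = 18
m[9] = 3·max(6,9) = 3·9 = 27
m[10] = 2·max(8,18) = 2·18 = 36
m[11] = 2·max(9,27) = 2·27 = 54
m[12] = 3·max(9,27) = 3·27 = 81
m[13] = 2·max(11,54) = 2·54 = 108
One optimal split: 3 + 3 + 3 + 2 + 2; product 3·3·3·2·2 = 108.

108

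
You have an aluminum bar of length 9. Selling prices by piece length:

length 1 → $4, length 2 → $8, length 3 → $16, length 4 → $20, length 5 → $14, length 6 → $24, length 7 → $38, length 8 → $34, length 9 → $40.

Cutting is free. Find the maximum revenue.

48

Build best[k] bottom-up: best[k] = max over allowed piece i of (p[i] + best[k−i]).
best[1] = 4
best[2] = 8  (first piece 1, then best[1]=4)
best[3] = 16
best[4] = 20  (first piece 1, then best[3]=16)
best[5] = 24  (first piece 1, then best[4]=20)
best[6] = 32  (first piece 3, then best[3]=16)
best[7] = 38
best[8] = 42  (first piece 1, then best[7]=38)
best[9] = 48  (first piece 3, then best[6]=32)
One optimal cutting: 3 + 3 + 3 → $16 + $16 + $16 = $48.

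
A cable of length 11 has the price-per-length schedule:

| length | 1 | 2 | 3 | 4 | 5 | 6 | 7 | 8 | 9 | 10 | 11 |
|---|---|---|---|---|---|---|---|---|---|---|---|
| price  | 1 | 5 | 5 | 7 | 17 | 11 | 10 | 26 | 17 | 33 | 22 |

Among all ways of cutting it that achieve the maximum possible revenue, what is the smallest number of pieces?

Let r[k] be the best obtainable value from length k. For each k, try every first piece i and keep the best of price[i] + r[k−i].
r[1] = 1
r[2] = 5
r[3] = 6  (first piece 1, then r[2]=5)
r[4] = 10  (first piece 2, then r[2]=5)
r[5] = 17
r[6] = 18  (first piece 1, then r[5]=17)
r[7] = 22  (first piece 2, then r[5]=17)
r[8] = 26
r[9] = 27  (first piece 1, then r[8]=26)
r[10] = 34  (first piece 5, then r[5]=17)
r[11] = 35  (first piece 1, then r[10]=34)
Maximum revenue is $35.
Now minimize piece count subject to staying optimal: for each k, pieces[k] = 1 + min over i with p[i]+r[k−i]=r[k] of pieces[k−i].
pieces[8] = 1
pieces[9] = 2
pieces[10] = 2
pieces[11] = 3

3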